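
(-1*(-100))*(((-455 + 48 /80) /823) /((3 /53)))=-2408320/2469 = -975.42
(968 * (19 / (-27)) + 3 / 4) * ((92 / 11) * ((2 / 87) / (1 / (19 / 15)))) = -64227638/387585 = -165.71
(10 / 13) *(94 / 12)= 235/39 = 6.03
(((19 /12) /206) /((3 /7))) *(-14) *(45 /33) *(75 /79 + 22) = -8439515/1074084 = -7.86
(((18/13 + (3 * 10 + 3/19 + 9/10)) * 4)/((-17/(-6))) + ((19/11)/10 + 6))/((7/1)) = 24006233/3233230 = 7.42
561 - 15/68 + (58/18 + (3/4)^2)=1382053/2448 = 564.56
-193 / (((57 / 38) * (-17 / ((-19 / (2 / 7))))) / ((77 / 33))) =-179683/153 = -1174.40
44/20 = 11/5 = 2.20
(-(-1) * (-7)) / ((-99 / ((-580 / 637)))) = -580/9009 = -0.06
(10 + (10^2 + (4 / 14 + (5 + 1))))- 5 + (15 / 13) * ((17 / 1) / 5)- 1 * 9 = 106.21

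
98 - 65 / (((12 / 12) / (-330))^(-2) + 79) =821529/8383 = 98.00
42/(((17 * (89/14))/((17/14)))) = 42/89 = 0.47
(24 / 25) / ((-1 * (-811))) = 24/20275 = 0.00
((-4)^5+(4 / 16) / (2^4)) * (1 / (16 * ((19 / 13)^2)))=-11075415/369664 = -29.96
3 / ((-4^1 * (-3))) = 1/4 = 0.25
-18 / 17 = -1.06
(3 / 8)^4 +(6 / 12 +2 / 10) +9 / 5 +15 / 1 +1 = 75857/4096 = 18.52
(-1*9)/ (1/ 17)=-153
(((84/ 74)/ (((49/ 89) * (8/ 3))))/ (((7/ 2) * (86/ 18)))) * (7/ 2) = 7209/44548 = 0.16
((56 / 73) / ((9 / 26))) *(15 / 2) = 16.62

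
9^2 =81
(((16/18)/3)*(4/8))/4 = 1/27 = 0.04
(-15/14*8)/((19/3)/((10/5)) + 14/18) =-1080/497 = -2.17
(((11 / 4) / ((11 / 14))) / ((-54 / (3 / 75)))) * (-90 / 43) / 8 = 7/10320 = 0.00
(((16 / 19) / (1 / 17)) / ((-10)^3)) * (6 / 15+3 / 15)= -102/11875 = -0.01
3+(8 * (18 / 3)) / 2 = 27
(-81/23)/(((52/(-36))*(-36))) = -81/1196 = -0.07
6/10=3/5 = 0.60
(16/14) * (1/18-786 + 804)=1300/63 = 20.63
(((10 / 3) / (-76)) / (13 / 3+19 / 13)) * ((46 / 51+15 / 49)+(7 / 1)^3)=-13977860/5365353 = -2.61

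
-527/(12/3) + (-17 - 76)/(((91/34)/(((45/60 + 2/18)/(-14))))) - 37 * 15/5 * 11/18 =-754639/3822 = -197.45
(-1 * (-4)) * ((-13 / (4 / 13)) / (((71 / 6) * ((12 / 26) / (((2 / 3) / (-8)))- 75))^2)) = -114244/613998841 = 0.00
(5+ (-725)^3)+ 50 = -381078070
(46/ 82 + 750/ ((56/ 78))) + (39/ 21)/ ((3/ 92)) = 1102.16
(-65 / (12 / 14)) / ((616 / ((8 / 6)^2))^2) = -130/205821 = 0.00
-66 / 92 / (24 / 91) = -1001/368 = -2.72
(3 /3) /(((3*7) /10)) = 10/21 = 0.48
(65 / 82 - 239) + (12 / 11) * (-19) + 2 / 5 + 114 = -651851/4510 = -144.53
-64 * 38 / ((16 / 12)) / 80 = -114/5 = -22.80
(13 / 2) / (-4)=-13/8 = -1.62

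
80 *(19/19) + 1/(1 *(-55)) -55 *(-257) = 14214.98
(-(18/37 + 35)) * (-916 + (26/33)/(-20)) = 396910709/12210 = 32507.02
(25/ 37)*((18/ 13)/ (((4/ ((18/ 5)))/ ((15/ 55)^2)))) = 3645/58201 = 0.06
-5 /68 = -0.07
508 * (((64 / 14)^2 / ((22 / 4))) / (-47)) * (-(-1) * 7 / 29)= -1040384/104951 = -9.91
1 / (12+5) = 1/17 = 0.06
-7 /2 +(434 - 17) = 827/2 = 413.50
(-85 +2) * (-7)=581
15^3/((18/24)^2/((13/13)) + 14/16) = 54000/23 = 2347.83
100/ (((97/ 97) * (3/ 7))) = 233.33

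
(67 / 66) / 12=67/792 = 0.08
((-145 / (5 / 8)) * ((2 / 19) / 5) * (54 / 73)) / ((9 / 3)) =-8352/6935 = -1.20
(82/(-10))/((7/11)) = -451/35 = -12.89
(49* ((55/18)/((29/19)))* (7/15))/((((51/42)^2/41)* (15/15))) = 288038366/226287 = 1272.89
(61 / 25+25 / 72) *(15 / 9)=5017/1080 = 4.65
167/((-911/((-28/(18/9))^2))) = -35.93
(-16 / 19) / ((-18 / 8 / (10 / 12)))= 160/513 = 0.31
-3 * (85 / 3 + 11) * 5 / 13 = -590/13 = -45.38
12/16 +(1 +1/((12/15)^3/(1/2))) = 349/128 = 2.73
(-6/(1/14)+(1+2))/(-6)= 27/2 = 13.50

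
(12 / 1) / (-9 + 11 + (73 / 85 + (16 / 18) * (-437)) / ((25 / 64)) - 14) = -57375/4801423 = -0.01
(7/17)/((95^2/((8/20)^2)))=28/3835625 = 0.00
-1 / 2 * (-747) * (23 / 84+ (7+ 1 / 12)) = 2747.89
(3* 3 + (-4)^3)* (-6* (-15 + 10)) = -1650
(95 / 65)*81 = 1539/13 = 118.38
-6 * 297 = -1782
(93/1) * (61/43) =5673/43 = 131.93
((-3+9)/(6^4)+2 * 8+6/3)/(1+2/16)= 3889/243 = 16.00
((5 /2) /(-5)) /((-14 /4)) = 1/7 = 0.14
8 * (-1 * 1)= -8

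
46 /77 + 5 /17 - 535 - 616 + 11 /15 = -22567981/19635 = -1149.38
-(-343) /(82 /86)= 14749/41 = 359.73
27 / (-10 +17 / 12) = -324/103 = -3.15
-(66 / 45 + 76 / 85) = -602/255 = -2.36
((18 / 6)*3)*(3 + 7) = 90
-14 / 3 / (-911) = 14/2733 = 0.01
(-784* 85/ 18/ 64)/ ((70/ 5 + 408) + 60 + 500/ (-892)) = -928795/7729992 = -0.12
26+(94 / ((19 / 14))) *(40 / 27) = 65978/513 = 128.61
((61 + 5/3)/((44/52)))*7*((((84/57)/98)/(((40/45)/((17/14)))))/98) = 31161/286748 = 0.11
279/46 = 6.07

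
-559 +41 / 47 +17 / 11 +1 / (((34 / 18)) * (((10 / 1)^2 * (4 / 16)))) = -556.56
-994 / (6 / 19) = -9443/3 = -3147.67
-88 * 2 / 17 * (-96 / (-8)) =-2112/17 = -124.24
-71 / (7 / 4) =-284/7 = -40.57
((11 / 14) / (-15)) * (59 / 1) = -649/210 = -3.09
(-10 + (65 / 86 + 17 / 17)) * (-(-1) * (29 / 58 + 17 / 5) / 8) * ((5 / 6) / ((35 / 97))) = -9.28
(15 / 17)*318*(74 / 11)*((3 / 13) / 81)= 39220/7293 = 5.38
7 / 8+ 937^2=877969.88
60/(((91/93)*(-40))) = -279/182 = -1.53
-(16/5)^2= -256/25 = -10.24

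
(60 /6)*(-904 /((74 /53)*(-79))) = 239560/2923 = 81.96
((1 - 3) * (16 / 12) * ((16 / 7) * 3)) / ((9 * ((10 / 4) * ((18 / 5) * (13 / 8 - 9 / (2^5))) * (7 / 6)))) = -8192/56889 = -0.14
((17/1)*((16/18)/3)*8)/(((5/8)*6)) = 4352/405 = 10.75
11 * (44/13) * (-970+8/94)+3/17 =-375079775/10387 = -36110.50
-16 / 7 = -2.29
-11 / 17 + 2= 23/17 = 1.35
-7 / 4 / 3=-7/12 = -0.58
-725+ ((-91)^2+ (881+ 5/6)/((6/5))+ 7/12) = 74623/9 = 8291.44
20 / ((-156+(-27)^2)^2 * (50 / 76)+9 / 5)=3800/41041467 = 0.00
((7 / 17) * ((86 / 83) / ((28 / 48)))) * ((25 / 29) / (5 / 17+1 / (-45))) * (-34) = -2467125/31291 = -78.84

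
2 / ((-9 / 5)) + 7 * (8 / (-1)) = -514/9 = -57.11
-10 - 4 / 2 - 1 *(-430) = 418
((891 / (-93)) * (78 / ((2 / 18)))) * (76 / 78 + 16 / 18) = -388476/31 = -12531.48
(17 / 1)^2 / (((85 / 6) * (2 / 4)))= 204/5 = 40.80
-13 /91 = -1/7 = -0.14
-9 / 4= -2.25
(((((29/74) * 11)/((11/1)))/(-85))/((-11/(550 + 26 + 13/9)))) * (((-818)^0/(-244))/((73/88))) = -150713/126042165 = 0.00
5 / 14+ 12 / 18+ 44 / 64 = 575/336 = 1.71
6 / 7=0.86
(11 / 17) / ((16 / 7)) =77/272 = 0.28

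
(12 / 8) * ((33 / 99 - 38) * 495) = -55935/2 = -27967.50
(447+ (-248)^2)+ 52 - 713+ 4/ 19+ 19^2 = 1171373/19 = 61651.21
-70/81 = -0.86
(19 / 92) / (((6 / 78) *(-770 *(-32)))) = 247/2266880 = 0.00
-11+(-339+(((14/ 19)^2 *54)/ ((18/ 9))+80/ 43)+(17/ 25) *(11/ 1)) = -126512549/388075 = -326.00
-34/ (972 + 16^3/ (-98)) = -0.04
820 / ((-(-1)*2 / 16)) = 6560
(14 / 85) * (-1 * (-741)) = 10374/85 = 122.05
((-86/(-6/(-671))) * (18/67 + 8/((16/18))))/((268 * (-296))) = 5972571/5314976 = 1.12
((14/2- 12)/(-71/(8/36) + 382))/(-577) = 2/14425 = 0.00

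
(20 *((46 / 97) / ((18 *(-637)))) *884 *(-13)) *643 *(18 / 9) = 12224.77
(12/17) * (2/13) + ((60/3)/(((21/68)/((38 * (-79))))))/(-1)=902281624/4641 = 194415.35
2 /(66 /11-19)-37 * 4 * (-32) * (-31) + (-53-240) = -1912419/13 = -147109.15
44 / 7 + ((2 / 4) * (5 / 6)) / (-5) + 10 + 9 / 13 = 18449/1092 = 16.89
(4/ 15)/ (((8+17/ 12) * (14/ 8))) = 64/3955 = 0.02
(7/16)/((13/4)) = 7/52 = 0.13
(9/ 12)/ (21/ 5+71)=15/1504 = 0.01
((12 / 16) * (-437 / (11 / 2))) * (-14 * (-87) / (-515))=798399/5665 = 140.94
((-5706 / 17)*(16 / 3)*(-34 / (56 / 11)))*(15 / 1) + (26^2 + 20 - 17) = 1260073/7 = 180010.43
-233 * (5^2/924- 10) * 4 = 2147095/231 = 9294.78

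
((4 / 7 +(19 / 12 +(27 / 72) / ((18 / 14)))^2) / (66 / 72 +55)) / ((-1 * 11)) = -5493/826672 = -0.01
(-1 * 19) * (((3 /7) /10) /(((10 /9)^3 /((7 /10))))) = -41553/100000 = -0.42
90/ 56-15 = -375/28 = -13.39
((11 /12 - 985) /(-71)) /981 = 11809/835812 = 0.01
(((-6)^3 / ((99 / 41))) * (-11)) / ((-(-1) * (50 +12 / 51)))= 8364/427 = 19.59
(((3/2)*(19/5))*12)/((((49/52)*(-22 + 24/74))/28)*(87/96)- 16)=-4.11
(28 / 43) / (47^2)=28/94987 = 0.00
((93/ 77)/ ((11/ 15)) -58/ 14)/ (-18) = 151/1089 = 0.14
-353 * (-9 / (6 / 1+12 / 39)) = 41301/82 = 503.67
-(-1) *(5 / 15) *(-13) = -13/3 = -4.33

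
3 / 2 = 1.50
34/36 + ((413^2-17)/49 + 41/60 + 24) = 30925397/8820 = 3506.28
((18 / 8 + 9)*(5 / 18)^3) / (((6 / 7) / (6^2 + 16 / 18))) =363125/34992 = 10.38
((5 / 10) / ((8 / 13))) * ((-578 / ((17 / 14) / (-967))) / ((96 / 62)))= 46374419/192 = 241533.43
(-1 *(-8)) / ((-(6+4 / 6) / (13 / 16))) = -0.98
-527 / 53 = -9.94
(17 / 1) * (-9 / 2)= -153/2 = -76.50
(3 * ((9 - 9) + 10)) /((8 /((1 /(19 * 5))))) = 3/76 = 0.04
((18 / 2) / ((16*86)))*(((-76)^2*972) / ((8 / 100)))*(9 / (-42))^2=177639075/8428 = 21077.25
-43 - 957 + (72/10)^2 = -23704/25 = -948.16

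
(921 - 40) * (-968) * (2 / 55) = -155056/5 = -31011.20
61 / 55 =1.11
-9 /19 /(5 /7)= -63/95 = -0.66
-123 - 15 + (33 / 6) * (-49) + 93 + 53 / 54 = -8465/27 = -313.52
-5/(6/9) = -15/2 = -7.50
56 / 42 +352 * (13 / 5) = 13748/15 = 916.53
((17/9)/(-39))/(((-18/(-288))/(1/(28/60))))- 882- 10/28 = -884.02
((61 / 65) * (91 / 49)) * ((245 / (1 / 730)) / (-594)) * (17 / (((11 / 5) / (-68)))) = 900841900/3267 = 275739.79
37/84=0.44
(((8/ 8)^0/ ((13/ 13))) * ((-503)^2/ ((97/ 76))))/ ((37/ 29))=557631836/3589 = 155372.48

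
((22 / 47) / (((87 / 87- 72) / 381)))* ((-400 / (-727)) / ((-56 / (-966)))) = -57835800/2425999 = -23.84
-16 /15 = -1.07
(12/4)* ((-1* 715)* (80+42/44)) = -347295/2 = -173647.50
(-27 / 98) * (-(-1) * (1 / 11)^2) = -27/11858 = 0.00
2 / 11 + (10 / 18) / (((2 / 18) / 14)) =772/11 = 70.18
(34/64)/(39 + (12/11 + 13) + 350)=187/141888 = 0.00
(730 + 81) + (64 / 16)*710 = 3651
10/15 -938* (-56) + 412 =52940.67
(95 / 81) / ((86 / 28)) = 1330/3483 = 0.38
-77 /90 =-0.86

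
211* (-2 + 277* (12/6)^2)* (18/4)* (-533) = -559728351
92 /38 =46/19 = 2.42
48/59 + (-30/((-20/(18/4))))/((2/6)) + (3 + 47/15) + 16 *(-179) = -2836.80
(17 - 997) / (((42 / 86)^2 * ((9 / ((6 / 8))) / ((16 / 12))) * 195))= -7396/3159 = -2.34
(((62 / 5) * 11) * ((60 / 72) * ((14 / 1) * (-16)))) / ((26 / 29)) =-1107568/39 = -28399.18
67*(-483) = -32361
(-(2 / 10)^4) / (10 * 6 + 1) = -1/38125 = 0.00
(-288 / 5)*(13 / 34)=-1872/85 = -22.02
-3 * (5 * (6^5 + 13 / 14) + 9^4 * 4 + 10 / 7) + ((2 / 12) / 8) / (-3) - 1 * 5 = -196958383/1008 = -195395.22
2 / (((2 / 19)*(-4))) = -19/4 = -4.75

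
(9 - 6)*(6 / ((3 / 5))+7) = 51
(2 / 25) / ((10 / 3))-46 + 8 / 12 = -16991/375 = -45.31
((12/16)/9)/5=1/60 = 0.02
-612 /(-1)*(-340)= -208080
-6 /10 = -3/5 = -0.60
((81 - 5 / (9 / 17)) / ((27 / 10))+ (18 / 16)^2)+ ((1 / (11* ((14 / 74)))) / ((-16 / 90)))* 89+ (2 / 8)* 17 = -249730337/1197504 = -208.54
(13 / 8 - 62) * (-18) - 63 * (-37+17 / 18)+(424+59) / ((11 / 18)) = 182539/44 = 4148.61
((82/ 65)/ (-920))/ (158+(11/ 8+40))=-82/11922625 = 0.00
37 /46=0.80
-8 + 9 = 1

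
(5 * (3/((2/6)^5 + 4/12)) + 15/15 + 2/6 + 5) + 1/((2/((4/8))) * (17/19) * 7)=2975671/58548 = 50.82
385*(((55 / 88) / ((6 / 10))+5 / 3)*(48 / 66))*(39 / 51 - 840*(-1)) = 32516575/51 = 637579.90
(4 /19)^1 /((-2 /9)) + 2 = 20/19 = 1.05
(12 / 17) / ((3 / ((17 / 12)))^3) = 289/3888 = 0.07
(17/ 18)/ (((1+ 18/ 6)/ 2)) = 17/36 = 0.47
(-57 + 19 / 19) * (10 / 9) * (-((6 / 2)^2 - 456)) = -83440/3 = -27813.33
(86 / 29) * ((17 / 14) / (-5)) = -731/1015 = -0.72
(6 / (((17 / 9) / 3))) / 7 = 162/119 = 1.36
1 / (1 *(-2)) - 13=-27/2 = -13.50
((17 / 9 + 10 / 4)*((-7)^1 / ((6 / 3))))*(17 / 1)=-9401/36 = -261.14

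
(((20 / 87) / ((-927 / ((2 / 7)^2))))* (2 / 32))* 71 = -355/3951801 = 0.00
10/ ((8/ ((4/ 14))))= 5/14 = 0.36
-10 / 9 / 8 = -5/36 = -0.14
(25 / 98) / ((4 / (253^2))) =1600225/392 = 4082.21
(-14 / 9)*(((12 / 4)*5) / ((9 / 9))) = -70/3 = -23.33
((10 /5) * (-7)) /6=-2.33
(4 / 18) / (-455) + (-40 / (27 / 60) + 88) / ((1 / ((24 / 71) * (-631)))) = 55124018/290745 = 189.60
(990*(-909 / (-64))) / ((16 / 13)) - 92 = 5802311/512 = 11332.64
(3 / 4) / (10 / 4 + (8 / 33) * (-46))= -99/1142 = -0.09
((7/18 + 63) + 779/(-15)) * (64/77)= 32992/3465 = 9.52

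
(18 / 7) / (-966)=-3/1127 = 0.00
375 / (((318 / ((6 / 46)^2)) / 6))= 3375/28037 = 0.12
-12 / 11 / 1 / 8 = -3/22 = -0.14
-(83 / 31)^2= -6889/961 = -7.17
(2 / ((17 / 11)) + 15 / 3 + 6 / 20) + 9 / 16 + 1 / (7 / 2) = 70851/9520 = 7.44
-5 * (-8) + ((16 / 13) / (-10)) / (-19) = 49408/1235 = 40.01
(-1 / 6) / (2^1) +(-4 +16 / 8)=-25/12 = -2.08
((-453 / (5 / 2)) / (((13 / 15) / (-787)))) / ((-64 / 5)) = -5347665/416 = -12854.96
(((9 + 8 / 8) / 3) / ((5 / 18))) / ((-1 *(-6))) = 2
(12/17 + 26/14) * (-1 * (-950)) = 289750/119 = 2434.87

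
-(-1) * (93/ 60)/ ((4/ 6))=93/40 = 2.32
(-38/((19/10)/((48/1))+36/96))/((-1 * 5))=18.33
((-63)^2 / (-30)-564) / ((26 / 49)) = -341187/260 = -1312.26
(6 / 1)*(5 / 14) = 15/7 = 2.14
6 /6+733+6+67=807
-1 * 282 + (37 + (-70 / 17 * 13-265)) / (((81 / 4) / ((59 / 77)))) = -31029674/106029 = -292.65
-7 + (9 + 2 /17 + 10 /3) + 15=1043/51 = 20.45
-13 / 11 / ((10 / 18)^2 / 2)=-2106/275 = -7.66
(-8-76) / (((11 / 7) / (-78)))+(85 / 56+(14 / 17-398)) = 39519191/10472 = 3773.80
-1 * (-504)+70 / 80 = 4039/8 = 504.88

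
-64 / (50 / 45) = -288/5 = -57.60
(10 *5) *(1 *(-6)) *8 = -2400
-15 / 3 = -5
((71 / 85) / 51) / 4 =71/17340 = 0.00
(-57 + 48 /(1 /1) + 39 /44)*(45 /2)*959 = -15406335/88 = -175071.99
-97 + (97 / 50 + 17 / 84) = -199201/2100 = -94.86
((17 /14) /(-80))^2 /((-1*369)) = -289/462873600 = 0.00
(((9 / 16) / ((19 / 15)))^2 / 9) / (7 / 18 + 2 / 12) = 3645/92416 = 0.04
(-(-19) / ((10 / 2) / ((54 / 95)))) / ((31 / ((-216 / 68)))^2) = 157464/6943225 = 0.02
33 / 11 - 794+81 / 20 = -786.95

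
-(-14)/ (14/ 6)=6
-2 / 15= -0.13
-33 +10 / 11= -353/11 = -32.09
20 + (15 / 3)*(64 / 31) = 940/31 = 30.32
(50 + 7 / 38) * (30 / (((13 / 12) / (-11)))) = -3775860/247 = -15286.88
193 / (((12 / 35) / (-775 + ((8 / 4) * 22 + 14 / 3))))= -408865.14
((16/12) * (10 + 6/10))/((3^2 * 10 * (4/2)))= 53/675 = 0.08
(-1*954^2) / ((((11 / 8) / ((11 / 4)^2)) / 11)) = -55062018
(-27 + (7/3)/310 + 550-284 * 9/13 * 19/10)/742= 1806709/8970780 = 0.20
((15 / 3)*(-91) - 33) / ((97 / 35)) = -17080/97 = -176.08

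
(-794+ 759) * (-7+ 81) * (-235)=608650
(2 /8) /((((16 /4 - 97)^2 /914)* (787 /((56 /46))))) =6398/156555549 = 0.00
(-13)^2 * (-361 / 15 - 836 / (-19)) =50531/15 = 3368.73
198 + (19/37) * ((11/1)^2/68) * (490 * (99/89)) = 77930721/111962 = 696.05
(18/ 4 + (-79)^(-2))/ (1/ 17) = 76.50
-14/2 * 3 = -21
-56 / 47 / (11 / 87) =-4872/517 = -9.42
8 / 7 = 1.14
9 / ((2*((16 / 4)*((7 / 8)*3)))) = 3/7 = 0.43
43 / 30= 1.43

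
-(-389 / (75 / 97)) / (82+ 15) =389/75 = 5.19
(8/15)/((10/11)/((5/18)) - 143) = -88/23055 = 0.00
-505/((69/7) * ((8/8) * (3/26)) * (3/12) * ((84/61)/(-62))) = 49657660/621 = 79964.03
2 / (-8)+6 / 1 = 23/4 = 5.75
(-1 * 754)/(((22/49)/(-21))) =387933/11 = 35266.64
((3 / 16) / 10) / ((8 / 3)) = 9/1280 = 0.01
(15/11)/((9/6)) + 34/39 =764/429 = 1.78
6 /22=3/11 = 0.27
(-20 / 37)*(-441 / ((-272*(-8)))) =2205/20128 = 0.11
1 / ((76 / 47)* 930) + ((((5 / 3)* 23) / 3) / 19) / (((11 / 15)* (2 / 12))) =5.50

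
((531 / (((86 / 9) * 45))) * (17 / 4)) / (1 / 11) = 99297/1720 = 57.73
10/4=5/2 = 2.50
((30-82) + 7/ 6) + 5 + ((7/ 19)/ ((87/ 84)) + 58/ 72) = -44.67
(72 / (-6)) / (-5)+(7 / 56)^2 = 773/320 = 2.42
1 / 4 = 0.25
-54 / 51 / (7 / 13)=-234/119 = -1.97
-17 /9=-1.89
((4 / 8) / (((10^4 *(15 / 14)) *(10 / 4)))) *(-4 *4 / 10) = -7/234375 = 0.00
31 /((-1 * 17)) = -31/17 = -1.82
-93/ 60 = -31/20 = -1.55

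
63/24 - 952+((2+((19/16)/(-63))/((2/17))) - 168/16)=-1931399/2016 = -958.04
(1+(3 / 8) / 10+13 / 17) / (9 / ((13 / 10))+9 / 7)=74347/338640 = 0.22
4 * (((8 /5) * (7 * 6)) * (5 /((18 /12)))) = 896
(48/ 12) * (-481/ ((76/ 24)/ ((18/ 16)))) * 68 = -46479.79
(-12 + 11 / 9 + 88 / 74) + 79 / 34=-7.27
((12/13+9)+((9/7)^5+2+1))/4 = 3591213/873964 = 4.11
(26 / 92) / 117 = 1/414 = 0.00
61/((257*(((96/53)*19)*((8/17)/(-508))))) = -6980047/937536 = -7.45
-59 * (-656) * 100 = 3870400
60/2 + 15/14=435/14 = 31.07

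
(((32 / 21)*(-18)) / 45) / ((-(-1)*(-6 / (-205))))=-1312/63 = -20.83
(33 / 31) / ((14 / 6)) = 99/217 = 0.46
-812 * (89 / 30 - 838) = 10170706/15 = 678047.07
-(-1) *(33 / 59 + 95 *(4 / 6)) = 11309/177 = 63.89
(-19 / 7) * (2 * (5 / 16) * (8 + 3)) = -1045/56 = -18.66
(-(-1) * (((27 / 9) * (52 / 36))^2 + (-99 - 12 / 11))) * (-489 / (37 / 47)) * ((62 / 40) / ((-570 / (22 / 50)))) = -38236051/632700 = -60.43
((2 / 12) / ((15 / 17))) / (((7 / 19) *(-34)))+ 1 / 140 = -1/126 = -0.01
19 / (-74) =-19/74 = -0.26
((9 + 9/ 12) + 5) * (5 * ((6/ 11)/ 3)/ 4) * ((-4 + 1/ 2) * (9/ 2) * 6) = -55755/176 = -316.79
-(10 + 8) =-18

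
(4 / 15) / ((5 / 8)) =32/75 = 0.43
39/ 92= 0.42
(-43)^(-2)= 1/1849 = 0.00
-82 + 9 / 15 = -81.40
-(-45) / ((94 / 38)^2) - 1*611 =-1333454/2209 = -603.65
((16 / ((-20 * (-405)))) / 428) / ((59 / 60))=4/852255 = 0.00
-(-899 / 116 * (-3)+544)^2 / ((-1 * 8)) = 5148361/128 = 40221.57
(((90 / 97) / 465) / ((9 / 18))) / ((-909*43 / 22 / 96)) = -2816/13059401 = 0.00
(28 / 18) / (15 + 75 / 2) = 4/135 = 0.03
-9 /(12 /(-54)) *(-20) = -810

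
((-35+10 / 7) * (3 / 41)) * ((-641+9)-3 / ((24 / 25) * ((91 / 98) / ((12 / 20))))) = 23243145/14924 = 1557.43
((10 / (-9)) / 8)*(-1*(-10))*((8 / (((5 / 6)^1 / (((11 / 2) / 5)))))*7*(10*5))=-15400/3 = -5133.33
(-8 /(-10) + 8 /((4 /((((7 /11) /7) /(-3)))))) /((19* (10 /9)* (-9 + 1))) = -183/41800 = 0.00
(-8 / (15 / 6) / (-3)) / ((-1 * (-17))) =16/255 = 0.06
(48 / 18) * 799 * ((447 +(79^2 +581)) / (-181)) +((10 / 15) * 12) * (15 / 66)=-170362356/1991 = -85566.23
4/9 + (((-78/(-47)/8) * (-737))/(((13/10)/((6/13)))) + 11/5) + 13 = -1062281/27495 = -38.64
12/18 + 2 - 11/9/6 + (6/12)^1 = 80/27 = 2.96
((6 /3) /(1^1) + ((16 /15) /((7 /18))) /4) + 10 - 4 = 304/35 = 8.69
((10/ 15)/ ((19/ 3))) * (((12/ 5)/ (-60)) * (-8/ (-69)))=-16/32775 = 0.00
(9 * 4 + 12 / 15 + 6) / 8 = 107/20 = 5.35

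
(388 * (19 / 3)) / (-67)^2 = 7372/13467 = 0.55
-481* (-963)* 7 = 3242421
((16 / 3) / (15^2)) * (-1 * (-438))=2336/225 = 10.38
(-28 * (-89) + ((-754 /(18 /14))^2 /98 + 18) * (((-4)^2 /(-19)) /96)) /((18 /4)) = 22725412/41553 = 546.90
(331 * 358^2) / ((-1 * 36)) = -10605571/9 = -1178396.78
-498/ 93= -166/31 = -5.35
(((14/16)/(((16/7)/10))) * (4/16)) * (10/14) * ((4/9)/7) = 25/576 = 0.04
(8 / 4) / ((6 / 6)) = 2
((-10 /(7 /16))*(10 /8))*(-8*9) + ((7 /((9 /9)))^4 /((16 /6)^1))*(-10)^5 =-630248100/7 = -90035442.86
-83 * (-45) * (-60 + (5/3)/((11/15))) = -2371725/11 = -215611.36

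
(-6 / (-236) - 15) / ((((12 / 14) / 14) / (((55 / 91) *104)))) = -907060/59 = -15373.90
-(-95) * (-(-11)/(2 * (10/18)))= 1881/2 = 940.50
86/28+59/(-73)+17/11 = 42817/11242 = 3.81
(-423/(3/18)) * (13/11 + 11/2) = -16958.45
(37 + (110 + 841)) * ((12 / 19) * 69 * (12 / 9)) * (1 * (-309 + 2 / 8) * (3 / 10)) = -5317416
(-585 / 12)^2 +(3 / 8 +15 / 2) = 38151/16 = 2384.44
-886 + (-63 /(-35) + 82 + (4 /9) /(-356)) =-3212816/4005 = -802.20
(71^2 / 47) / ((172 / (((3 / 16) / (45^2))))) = 5041/87307200 = 0.00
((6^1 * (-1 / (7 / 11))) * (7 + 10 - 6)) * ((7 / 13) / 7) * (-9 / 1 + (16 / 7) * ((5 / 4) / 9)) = 132374/1911 = 69.27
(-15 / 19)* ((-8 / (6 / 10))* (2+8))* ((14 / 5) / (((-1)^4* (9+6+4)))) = 5600/361 = 15.51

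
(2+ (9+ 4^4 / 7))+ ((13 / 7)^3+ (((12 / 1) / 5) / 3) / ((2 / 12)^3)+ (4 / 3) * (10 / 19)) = 22237154/97755 = 227.48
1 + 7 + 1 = 9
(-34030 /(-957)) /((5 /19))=129314/957 = 135.12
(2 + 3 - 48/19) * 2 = 94/19 = 4.95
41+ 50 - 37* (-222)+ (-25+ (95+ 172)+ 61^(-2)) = 31803388/3721 = 8547.00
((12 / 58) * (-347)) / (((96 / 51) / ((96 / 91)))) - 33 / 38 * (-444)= 17315856/50141 = 345.34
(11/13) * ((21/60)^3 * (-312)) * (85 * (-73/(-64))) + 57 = -13317279/12800 = -1040.41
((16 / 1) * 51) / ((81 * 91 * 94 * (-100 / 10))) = -68/577395 = 0.00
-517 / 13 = -39.77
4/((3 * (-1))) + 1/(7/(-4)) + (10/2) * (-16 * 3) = -5080/21 = -241.90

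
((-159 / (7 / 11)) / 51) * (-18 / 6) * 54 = 94446/119 = 793.66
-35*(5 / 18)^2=-875/324 = -2.70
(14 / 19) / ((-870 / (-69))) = 161/2755 = 0.06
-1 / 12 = -0.08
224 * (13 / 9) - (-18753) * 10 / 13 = 1725626/117 = 14748.94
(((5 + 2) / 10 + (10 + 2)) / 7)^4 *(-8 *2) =-260144641/1500625 = -173.36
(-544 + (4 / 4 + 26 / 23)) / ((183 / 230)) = -124630/183 = -681.04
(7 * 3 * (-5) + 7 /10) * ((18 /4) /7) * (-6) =402.30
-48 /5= -9.60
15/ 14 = 1.07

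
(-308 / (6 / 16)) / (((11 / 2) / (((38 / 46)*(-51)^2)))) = -7379904/23 = -320865.39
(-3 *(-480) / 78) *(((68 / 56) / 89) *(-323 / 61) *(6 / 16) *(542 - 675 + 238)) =-3706425/70577 = -52.52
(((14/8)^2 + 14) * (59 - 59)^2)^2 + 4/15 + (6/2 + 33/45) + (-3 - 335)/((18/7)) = -1147/9 = -127.44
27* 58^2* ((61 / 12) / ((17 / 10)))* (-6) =-27702540/17 = -1629561.18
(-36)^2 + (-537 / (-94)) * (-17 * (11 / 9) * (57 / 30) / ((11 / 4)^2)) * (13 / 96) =240459899/186120 = 1291.96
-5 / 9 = -0.56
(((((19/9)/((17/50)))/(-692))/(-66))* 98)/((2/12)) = 23275/291159 = 0.08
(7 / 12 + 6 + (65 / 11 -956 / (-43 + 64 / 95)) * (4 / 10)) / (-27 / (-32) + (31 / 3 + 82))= 76352776/395646295 = 0.19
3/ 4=0.75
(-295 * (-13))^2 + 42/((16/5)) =117657905/8 = 14707238.12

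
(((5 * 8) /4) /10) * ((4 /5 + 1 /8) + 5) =237/40 = 5.92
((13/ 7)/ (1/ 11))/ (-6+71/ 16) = -13.07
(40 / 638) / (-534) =-10/85173 = 0.00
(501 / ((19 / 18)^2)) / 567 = 2004/2527 = 0.79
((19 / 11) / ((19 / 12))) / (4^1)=0.27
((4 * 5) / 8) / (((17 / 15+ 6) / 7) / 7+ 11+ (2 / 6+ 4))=3675/22754 = 0.16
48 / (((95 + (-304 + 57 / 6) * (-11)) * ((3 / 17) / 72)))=5.87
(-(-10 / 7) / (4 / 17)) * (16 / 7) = 680/49 = 13.88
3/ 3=1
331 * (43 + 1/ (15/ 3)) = 71496/5 = 14299.20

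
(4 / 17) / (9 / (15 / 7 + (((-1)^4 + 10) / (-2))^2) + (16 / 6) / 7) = 19047/53329 = 0.36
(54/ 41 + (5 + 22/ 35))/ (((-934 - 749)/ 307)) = -1.27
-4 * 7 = -28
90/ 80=9/8 = 1.12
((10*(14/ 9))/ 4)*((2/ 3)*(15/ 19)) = 350/171 = 2.05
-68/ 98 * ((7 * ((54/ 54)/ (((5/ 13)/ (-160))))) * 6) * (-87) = -1054738.29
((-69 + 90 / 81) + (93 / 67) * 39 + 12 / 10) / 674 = -18926/1016055 = -0.02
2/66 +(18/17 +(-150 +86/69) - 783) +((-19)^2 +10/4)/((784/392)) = -12884325/17204 = -748.91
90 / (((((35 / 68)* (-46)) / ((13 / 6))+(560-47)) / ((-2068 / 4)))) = -92.68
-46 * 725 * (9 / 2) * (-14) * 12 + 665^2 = 25654825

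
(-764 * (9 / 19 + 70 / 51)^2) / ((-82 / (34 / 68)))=611299511/38497401 = 15.88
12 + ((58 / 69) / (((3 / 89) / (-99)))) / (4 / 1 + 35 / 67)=-3720766/6969 = -533.90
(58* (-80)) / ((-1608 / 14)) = 40.40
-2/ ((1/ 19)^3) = -13718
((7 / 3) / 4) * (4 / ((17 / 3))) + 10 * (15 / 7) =2599/119 = 21.84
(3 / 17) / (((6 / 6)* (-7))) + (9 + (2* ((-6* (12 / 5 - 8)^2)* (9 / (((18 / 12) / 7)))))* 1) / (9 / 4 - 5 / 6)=-33172599/2975 = -11150.45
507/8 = 63.38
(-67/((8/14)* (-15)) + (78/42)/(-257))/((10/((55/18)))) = 9272461/3885840 = 2.39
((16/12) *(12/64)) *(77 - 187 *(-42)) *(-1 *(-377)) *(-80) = -59799740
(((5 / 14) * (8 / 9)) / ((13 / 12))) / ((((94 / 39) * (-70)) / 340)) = -1360/2303 = -0.59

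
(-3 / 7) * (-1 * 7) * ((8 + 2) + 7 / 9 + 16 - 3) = 214/3 = 71.33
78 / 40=39/20 = 1.95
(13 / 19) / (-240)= -13/4560 = 0.00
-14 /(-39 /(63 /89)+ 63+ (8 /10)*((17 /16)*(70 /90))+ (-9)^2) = -17640/112853 = -0.16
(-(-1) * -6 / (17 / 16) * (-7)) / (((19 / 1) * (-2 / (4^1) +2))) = 448/323 = 1.39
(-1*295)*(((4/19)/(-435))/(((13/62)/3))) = 14632/7163 = 2.04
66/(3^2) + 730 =2212/3 = 737.33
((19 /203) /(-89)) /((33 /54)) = -342/198737 = 0.00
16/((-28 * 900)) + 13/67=20408/105525 = 0.19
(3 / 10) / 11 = 3/110 = 0.03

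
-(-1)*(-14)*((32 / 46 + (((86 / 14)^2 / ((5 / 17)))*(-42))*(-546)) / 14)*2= -676689784/115 = -5884258.99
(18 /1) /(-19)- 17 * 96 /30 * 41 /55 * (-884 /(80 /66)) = 70238622/2375 = 29574.16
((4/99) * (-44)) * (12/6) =-32/9 = -3.56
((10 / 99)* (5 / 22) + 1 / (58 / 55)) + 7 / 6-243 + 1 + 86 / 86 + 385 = 4615181/31581 = 146.14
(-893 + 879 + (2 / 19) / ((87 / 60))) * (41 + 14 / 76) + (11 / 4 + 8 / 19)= -23886829/41876 = -570.42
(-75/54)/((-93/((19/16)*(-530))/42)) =-881125/2232 = -394.77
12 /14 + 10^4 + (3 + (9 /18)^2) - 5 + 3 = 280059/28 = 10002.11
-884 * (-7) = 6188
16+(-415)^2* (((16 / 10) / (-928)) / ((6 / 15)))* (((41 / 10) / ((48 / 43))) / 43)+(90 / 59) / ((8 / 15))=-58539287/1314048 = -44.55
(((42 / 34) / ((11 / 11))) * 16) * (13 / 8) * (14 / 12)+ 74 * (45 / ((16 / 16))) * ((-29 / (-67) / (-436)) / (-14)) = 131077153/3476228 = 37.71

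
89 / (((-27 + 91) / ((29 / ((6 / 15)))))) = 100.82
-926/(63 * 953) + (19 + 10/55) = 12658043/660429 = 19.17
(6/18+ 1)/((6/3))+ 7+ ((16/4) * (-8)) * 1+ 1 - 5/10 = -143/6 = -23.83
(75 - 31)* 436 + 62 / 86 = 824943/43 = 19184.72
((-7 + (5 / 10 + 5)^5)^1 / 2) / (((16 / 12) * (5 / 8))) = 482481/160 = 3015.51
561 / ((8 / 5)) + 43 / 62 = 87127/248 = 351.32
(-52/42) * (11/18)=-143/189 = -0.76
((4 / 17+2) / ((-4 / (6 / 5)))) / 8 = -57/680 = -0.08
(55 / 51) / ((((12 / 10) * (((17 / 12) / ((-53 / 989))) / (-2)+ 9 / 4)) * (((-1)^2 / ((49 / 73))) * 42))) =8162/8790003 = 0.00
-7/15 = -0.47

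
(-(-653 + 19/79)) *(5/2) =128920/79 = 1631.90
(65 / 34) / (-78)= -5/204 = -0.02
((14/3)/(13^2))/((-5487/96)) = -448/927303 = 0.00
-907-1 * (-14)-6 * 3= -911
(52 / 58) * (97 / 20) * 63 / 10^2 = 79443/29000 = 2.74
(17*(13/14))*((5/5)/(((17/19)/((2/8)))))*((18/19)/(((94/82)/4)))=4797/329 = 14.58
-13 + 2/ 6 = -38/3 = -12.67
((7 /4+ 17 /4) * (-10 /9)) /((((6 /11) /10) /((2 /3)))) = -2200/27 = -81.48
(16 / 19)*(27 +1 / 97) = 22.75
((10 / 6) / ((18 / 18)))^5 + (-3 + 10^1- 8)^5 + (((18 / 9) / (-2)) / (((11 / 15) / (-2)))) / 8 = 130453/10692 = 12.20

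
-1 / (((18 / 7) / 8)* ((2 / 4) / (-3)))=56/3 = 18.67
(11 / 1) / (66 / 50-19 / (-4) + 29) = 1100/3507 = 0.31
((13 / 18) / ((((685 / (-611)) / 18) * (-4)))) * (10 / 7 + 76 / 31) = 3344003/297290 = 11.25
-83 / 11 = -7.55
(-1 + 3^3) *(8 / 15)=208/15 = 13.87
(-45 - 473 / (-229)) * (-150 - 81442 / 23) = 834658144/5267 = 158469.36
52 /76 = 13/19 = 0.68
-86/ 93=-0.92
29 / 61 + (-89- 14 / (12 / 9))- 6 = -12813/122 = -105.02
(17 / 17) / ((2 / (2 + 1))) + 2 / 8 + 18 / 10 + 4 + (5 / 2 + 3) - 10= 61/20 = 3.05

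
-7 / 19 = -0.37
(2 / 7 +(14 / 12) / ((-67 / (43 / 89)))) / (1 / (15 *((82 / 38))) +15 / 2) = 0.04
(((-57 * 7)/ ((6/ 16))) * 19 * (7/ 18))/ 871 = -70756/7839 = -9.03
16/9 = 1.78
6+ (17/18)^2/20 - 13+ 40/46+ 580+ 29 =89858327/149040 = 602.91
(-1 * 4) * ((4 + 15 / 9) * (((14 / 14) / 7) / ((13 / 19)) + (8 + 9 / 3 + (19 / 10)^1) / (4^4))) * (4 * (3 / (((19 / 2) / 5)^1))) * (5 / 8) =-5132215/221312 = -23.19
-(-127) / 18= 127/18 = 7.06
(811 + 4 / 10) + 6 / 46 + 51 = 862.53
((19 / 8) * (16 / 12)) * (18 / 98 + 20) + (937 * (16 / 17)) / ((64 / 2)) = 228593/2499 = 91.47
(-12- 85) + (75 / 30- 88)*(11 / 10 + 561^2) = -538176731/20 = -26908836.55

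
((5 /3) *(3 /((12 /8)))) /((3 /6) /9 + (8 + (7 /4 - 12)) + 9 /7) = -840/229 = -3.67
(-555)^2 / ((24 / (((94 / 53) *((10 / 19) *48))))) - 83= 579003419/1007 = 574978.57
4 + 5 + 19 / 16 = 163/16 = 10.19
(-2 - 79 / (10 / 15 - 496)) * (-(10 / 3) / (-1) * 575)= -7863125/2229 = -3527.65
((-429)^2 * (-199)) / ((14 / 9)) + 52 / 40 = -824043532/35 = -23544100.91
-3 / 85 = -0.04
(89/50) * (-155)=-2759/10 = -275.90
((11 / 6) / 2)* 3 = 11/4 = 2.75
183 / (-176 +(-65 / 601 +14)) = -109983/97427 = -1.13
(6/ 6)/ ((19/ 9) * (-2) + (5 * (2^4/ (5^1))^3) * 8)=225/293962 = 0.00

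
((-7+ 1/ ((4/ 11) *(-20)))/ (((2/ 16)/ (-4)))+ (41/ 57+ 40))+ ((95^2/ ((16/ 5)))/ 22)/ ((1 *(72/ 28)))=191996413/601920 = 318.97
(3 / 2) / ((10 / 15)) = 9/4 = 2.25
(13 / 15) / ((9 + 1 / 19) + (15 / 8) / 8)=0.09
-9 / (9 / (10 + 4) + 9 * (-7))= 14/97 = 0.14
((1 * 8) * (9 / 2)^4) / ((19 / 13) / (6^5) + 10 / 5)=331619184/202195 = 1640.10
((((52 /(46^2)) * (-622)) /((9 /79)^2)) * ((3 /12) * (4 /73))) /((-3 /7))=37.64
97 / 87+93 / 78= 5219/2262 = 2.31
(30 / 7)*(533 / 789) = 5330/1841 = 2.90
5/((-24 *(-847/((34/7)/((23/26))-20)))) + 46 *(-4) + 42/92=-150178561/818202 = -183.55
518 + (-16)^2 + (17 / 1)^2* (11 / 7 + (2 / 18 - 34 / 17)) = 42982/63 = 682.25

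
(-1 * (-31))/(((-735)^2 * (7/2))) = 62/3781575 = 0.00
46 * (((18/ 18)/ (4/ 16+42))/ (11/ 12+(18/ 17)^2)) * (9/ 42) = 957168/8360261 = 0.11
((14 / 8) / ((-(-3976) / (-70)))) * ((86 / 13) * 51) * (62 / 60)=-158627/14768 = -10.74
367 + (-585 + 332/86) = -9208/43 = -214.14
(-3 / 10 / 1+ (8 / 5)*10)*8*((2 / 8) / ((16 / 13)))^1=2041/80 = 25.51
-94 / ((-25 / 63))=236.88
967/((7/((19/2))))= 18373/14 = 1312.36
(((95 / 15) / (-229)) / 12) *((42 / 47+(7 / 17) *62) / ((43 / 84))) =-2807896/23603259 = -0.12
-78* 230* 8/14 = -71760/7 = -10251.43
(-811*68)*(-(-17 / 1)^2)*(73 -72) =15937772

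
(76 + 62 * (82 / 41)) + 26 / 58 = 5813/29 = 200.45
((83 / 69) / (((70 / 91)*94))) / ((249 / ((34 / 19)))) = 221/1848510 = 0.00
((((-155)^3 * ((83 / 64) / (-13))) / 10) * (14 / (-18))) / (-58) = 432714275/868608 = 498.17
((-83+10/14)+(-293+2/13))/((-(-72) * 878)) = -3793/639184 = -0.01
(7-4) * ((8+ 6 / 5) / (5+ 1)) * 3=69/5 = 13.80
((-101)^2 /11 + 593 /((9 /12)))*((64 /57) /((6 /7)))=12699680/5643 = 2250.52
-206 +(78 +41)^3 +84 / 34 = 28644243/17 = 1684955.47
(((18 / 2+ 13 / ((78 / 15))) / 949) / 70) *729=16767/132860 = 0.13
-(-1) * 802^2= 643204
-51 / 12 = -17/4 = -4.25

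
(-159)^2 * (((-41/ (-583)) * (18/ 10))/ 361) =176013/19855 = 8.86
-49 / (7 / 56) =-392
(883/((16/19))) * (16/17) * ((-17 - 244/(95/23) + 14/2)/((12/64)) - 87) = -114601921/255 = -449419.30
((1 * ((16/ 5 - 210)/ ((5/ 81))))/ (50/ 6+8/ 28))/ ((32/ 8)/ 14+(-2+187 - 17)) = -6155919/2665225 = -2.31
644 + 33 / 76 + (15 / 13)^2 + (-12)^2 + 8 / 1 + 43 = 10798793/12844 = 840.77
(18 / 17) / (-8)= -9/68 = -0.13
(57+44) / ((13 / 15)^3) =340875/2197 = 155.15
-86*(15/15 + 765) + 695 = -65181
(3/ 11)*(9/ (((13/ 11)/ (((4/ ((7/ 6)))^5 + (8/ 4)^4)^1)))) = 1017.21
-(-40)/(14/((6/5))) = 3.43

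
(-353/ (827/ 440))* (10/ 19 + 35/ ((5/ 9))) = -187471240/15713 = -11930.96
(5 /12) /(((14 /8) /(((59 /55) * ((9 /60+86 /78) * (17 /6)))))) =979931/1081080 = 0.91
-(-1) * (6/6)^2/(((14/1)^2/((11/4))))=11/784 = 0.01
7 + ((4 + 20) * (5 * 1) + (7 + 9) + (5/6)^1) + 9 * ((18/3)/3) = 971/6 = 161.83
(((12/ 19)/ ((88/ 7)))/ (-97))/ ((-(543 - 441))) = 7/1378564 = 0.00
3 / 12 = 1/4 = 0.25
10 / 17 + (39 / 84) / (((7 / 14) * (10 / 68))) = 4107/595 = 6.90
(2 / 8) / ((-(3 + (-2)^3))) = 1/20 = 0.05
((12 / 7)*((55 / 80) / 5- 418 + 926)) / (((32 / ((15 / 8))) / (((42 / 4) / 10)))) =1097577/20480 = 53.59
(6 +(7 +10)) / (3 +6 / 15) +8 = 251/17 = 14.76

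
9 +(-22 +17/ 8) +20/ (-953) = -83071/7624 = -10.90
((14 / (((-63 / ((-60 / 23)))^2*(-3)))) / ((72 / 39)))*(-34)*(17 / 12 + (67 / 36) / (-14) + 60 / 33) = 95013425/207860499 = 0.46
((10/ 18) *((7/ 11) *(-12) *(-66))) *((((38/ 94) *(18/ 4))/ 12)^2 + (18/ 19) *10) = 892829385/335768 = 2659.07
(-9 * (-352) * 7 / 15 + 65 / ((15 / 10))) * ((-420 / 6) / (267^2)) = -319564/213867 = -1.49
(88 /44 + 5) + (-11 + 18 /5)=-2/5 = -0.40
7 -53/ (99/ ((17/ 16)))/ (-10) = 111781/15840 = 7.06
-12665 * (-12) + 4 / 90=6839102/45 = 151980.04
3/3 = 1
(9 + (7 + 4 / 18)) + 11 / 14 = 2143/126 = 17.01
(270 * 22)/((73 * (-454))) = -2970/16571 = -0.18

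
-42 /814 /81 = -7/10989 = 0.00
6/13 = 0.46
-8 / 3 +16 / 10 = -16/15 = -1.07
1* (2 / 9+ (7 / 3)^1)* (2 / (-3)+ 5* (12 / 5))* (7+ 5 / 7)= 1564/7 = 223.43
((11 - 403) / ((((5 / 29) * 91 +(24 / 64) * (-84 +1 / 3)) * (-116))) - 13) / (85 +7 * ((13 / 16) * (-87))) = 769456/23860923 = 0.03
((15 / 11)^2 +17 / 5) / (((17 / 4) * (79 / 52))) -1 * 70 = -56214194/812515 = -69.19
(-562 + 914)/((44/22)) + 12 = 188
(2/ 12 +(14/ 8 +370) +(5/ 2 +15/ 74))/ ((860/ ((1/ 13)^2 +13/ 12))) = 0.47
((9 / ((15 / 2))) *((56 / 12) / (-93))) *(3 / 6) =-14/465 = -0.03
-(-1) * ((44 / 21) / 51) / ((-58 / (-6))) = 44/10353 = 0.00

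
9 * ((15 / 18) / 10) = 3/4 = 0.75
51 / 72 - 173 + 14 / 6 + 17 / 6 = -1337/8 = -167.12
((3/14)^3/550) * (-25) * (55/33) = -45/60368 = 0.00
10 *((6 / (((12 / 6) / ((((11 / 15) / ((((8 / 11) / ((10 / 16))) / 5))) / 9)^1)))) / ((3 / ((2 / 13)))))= 3025/5616 = 0.54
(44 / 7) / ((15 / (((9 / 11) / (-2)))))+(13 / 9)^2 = 5429/2835 = 1.91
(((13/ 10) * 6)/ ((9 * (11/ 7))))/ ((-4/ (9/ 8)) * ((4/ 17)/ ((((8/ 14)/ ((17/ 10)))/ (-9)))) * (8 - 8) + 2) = 91/330 = 0.28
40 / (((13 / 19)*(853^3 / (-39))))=-2280/620650477 = 0.00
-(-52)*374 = 19448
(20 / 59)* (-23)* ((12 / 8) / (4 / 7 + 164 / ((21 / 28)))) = -7245/135818 = -0.05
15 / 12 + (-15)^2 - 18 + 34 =969/4 = 242.25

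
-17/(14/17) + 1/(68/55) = -9441/476 = -19.83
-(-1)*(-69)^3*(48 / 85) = -15768432/85 = -185510.96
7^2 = 49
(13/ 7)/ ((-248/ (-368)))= 598/217 = 2.76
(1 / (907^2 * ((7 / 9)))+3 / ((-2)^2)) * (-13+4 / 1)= -155480985/23034172 = -6.75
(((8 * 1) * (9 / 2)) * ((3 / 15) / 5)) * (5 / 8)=9/10 = 0.90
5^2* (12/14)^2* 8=7200/49 = 146.94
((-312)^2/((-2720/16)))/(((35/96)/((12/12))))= -4672512/2975 = -1570.59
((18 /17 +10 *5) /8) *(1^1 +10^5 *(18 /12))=32550217/34 = 957359.32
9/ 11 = 0.82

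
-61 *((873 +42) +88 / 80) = -558821/10 = -55882.10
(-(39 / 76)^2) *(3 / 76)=-0.01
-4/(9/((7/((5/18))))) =-56/5 = -11.20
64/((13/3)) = 192/13 = 14.77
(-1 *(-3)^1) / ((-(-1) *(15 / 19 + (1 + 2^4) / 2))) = 114/353 = 0.32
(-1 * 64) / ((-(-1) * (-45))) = 64/45 = 1.42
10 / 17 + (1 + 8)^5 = 1003843/17 = 59049.59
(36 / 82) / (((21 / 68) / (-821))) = -334968/287 = -1167.14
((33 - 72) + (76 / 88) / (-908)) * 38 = -14802577/9988 = -1482.04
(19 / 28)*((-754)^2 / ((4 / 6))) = 578668.07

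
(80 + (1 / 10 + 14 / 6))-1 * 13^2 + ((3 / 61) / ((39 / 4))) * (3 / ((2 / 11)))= -2057441/23790 = -86.48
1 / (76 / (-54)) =-27/38 = -0.71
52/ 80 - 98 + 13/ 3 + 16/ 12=-5501/60 = -91.68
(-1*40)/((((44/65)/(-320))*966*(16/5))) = 32500/5313 = 6.12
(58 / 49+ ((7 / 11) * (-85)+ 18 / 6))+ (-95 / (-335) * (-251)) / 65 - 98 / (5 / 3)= -257743877/2347345 = -109.80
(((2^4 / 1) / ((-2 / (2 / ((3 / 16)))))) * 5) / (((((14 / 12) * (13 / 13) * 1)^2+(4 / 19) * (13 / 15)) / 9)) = -13132800/5279 = -2487.74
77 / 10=7.70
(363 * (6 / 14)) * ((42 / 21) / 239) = 2178/1673 = 1.30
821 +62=883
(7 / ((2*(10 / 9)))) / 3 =21/20 = 1.05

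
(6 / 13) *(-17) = -7.85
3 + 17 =20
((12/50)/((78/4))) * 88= 352/325 = 1.08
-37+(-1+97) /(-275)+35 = -2.35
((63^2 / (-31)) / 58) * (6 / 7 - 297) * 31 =1175391/58 = 20265.36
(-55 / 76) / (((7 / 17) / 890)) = -416075/266 = -1564.19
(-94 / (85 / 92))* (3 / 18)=-4324/255 = -16.96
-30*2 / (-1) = 60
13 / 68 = 0.19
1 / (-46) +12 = 551/46 = 11.98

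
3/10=0.30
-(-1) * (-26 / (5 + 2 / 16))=-208/41 = -5.07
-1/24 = -0.04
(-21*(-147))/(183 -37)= 3087/146 = 21.14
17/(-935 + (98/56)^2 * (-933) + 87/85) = -23120/5156153 = 0.00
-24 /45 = -8/15 = -0.53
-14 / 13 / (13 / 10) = -140/169 = -0.83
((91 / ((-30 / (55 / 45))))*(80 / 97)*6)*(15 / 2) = -40040/291 = -137.59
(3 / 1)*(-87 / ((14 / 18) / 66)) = -155034/7 = -22147.71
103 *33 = 3399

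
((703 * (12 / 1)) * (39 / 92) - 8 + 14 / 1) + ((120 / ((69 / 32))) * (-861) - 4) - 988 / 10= -44437.19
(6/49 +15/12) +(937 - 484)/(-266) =-1231/3724 = -0.33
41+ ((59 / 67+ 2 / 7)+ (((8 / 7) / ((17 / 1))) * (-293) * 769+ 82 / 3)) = -360647374/23919 = -15077.86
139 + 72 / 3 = 163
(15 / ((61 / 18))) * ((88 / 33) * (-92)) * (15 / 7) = -993600/427 = -2326.93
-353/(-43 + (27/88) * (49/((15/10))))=15532/1451 = 10.70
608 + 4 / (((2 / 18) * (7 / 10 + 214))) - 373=504905/2147 = 235.17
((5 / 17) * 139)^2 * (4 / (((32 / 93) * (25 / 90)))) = 80858385/1156 = 69946.70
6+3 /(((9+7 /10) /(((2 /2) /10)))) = 585/97 = 6.03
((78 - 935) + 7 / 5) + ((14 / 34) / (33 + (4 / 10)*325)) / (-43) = -509736569/595765 = -855.60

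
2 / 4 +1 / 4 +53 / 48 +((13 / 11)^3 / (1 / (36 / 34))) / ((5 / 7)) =23356471/5430480 = 4.30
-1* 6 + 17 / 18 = -91/18 = -5.06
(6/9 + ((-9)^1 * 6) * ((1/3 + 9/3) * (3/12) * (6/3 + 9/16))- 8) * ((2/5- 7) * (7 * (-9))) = -4079691/80 = -50996.14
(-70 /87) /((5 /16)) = -224/87 = -2.57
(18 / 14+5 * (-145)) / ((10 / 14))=-5066/5 = -1013.20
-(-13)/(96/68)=221/24 = 9.21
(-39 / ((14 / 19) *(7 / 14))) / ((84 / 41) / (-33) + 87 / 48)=-60.48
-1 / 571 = -1/571 = 0.00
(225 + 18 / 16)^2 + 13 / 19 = 62177971/1216 = 51133.20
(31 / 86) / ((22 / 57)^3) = 5740983/915728 = 6.27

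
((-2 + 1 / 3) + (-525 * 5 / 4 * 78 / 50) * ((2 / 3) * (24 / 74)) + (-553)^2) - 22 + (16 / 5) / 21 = 395705554/1295 = 305564.13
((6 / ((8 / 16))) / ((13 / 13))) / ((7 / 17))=204/7 = 29.14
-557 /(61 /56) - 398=-55470/61 = -909.34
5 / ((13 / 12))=60/13 = 4.62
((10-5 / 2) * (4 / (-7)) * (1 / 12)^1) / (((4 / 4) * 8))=-5/112 = -0.04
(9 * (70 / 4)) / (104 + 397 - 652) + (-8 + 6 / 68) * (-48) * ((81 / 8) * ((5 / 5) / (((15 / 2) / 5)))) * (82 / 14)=539545311/35938 = 15013.23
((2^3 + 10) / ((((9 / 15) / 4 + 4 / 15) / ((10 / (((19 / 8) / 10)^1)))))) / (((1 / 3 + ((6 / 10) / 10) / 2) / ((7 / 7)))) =10368000/2071 = 5006.28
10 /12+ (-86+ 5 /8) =-2029/24 = -84.54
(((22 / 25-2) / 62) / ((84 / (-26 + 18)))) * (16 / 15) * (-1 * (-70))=896/6975 = 0.13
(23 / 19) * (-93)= -2139/19 = -112.58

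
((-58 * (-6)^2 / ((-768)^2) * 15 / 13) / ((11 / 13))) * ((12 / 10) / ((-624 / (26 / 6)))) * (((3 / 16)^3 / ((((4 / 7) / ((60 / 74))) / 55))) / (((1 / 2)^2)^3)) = 411075/310378496 = 0.00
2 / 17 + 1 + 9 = 172/17 = 10.12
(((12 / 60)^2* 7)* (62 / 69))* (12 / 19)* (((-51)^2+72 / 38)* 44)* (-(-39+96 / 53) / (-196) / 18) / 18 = -23449206/2200295 = -10.66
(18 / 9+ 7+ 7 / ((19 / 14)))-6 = 155/19 = 8.16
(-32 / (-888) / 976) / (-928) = -1/25133952 = 0.00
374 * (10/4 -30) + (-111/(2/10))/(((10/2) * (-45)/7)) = -154016/15 = -10267.73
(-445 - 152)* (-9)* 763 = 4099599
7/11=0.64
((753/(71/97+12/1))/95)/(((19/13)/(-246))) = -17968086/171475 = -104.79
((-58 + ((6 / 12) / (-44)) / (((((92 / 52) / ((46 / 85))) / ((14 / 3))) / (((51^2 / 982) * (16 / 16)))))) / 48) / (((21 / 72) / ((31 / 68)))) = -194363831/102835040 = -1.89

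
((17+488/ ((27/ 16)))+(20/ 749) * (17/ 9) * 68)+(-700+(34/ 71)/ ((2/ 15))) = -555370882/1435833 = -386.79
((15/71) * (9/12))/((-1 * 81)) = -5/2556 = 0.00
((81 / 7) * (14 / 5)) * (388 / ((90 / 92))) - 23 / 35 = 2248733/175 = 12849.90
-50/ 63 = -0.79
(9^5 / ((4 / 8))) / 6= 19683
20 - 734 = -714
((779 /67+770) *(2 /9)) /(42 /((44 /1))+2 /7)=16129652/115173 = 140.05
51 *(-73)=-3723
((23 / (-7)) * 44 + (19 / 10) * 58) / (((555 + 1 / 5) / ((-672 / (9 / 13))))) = 20852/347 = 60.09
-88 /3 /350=-44/525 = -0.08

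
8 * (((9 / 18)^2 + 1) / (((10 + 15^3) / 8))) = 16/677 = 0.02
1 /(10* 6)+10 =601/60 = 10.02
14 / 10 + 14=15.40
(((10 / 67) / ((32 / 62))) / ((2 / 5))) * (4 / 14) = 775/3752 = 0.21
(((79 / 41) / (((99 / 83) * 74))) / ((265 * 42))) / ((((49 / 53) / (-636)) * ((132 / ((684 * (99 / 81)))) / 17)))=-112249283/772691535 = -0.15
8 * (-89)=-712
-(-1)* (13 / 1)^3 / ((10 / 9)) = 19773/10 = 1977.30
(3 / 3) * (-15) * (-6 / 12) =15/2 = 7.50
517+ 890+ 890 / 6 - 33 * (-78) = 12388/3 = 4129.33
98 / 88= 49/44 = 1.11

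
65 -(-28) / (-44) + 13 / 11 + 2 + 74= 141.55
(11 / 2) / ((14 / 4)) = 11/7 = 1.57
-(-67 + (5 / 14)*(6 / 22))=10303/154 = 66.90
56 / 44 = 14/11 = 1.27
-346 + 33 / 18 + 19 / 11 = -22601/66 = -342.44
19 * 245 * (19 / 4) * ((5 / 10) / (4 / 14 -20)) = -619115/1104 = -560.79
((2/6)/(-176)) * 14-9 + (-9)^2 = 19001/264 = 71.97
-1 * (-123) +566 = 689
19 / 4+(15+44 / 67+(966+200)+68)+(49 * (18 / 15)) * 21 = 3335537/1340 = 2489.21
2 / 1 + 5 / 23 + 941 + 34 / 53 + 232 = 1433372/1219 = 1175.86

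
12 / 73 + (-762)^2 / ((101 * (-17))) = -42366408/125341 = -338.01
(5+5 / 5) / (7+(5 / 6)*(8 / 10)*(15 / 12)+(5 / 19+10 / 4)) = 171/302 = 0.57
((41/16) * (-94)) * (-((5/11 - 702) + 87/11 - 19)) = -15105753/88 = -171656.28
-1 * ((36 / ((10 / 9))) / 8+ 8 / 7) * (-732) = 133041/35 = 3801.17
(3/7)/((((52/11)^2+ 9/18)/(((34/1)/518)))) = 4114/3341359 = 0.00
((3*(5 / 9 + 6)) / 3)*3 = 59/3 = 19.67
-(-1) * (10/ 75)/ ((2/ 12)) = 4/5 = 0.80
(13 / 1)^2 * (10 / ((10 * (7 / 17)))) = 2873/7 = 410.43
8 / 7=1.14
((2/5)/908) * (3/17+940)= 0.41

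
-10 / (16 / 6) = -15/4 = -3.75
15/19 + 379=7216/19 = 379.79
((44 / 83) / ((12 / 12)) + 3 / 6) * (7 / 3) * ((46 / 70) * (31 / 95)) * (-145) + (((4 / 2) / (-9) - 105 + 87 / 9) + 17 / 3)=-1229749/7470 = -164.63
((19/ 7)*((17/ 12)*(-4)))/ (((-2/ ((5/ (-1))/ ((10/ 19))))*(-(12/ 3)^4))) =6137/21504 = 0.29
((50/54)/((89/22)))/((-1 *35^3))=-22/4121145 = 0.00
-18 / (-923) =18/923 = 0.02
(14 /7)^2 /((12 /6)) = 2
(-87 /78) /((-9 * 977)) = 29/228618 = 0.00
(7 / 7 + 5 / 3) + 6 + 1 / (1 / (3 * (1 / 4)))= 113/12 = 9.42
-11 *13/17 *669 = -95667/17 = -5627.47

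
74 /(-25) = -74/25 = -2.96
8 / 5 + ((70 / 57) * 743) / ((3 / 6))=520556/285 = 1826.51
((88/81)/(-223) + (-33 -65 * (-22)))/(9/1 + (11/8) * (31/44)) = 73407776/523827 = 140.14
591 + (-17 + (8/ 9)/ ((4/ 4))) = 574.89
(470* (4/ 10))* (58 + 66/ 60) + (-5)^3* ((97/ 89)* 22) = 3610556/445 = 8113.61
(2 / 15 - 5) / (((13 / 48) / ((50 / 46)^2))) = -146000/6877 = -21.23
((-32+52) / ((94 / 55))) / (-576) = -0.02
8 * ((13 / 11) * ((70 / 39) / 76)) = 140/627 = 0.22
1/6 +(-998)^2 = 5976025/6 = 996004.17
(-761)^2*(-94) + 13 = -54437361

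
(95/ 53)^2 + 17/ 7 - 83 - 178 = -5021115/19663 = -255.36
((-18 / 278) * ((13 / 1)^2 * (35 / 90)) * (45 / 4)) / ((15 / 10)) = -17745/556 = -31.92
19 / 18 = 1.06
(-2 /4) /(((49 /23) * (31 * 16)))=-23/48608 = 0.00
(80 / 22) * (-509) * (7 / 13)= -142520/143 = -996.64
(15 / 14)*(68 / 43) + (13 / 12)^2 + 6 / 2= 5.87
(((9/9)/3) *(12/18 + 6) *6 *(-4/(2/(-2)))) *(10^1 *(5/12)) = 2000/9 = 222.22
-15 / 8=-1.88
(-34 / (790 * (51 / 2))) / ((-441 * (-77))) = -2/40239045 = 0.00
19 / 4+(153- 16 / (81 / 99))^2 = 5771143/324 = 17812.17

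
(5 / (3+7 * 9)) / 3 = 0.03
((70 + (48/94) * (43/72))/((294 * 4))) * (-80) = -99130/20727 = -4.78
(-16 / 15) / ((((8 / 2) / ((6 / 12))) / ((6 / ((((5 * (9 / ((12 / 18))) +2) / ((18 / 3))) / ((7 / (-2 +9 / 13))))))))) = 4368/11815 = 0.37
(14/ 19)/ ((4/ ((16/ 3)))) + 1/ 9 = 187/171 = 1.09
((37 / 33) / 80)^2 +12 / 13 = 83652997/90604800 = 0.92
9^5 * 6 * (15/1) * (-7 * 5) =-186004350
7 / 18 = 0.39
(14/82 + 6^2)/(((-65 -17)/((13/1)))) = -19279/3362 = -5.73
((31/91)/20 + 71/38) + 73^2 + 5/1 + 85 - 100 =183996219/34580 = 5320.89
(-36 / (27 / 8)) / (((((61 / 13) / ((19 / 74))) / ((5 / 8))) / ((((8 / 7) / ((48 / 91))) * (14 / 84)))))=-16055/121878 = -0.13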